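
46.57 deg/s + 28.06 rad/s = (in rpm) 275.7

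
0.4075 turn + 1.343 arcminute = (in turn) 0.4076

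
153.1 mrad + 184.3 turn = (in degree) 6.636e+04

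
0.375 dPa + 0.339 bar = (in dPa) 3.39e+05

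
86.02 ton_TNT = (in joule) 3.599e+11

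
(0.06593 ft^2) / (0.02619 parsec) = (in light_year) 8.011e-34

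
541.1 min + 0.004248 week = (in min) 583.9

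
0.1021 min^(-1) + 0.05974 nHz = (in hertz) 0.001702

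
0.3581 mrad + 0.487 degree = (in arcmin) 30.45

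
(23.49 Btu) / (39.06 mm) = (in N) 6.345e+05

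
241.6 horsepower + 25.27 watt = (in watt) 1.802e+05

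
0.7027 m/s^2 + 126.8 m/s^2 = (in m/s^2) 127.5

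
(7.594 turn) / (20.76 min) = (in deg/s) 2.195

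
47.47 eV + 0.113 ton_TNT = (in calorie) 1.13e+08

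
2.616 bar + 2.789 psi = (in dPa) 2.808e+06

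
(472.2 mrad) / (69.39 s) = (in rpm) 0.06498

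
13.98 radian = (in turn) 2.225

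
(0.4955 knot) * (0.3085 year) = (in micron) 2.48e+12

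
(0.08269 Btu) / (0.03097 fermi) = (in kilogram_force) 2.873e+17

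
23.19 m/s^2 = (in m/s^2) 23.19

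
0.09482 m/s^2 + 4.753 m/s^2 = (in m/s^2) 4.848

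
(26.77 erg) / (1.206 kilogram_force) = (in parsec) 7.336e-24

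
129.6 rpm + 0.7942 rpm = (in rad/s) 13.65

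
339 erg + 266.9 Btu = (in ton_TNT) 6.73e-05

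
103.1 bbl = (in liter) 1.639e+04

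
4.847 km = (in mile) 3.012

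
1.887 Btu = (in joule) 1991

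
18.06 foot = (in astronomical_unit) 3.68e-11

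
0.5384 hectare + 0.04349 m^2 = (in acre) 1.33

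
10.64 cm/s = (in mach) 0.0003125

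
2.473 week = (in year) 0.04743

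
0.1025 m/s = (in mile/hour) 0.2293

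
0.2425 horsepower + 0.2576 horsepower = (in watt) 372.9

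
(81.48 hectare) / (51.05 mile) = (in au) 6.63e-11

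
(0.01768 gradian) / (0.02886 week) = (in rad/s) 1.591e-08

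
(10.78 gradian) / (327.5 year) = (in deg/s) 9.394e-10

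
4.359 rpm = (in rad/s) 0.4565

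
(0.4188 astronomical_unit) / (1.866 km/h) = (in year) 3833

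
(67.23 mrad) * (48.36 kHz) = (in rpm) 3.105e+04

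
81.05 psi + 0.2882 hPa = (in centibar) 558.8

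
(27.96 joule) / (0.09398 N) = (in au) 1.989e-09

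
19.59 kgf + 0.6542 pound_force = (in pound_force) 43.84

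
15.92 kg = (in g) 1.592e+04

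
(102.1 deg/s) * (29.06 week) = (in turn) 4.985e+06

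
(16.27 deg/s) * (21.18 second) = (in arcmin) 2.068e+04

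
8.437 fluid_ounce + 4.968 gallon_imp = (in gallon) 6.032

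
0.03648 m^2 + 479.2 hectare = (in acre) 1184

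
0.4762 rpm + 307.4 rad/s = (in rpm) 2936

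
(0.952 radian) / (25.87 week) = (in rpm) 5.81e-07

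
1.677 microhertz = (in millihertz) 0.001677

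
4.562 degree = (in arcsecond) 1.642e+04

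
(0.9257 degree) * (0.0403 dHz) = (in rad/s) 6.511e-05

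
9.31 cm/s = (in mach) 0.0002734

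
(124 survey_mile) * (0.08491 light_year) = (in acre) 3.961e+16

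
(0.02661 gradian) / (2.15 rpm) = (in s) 0.001857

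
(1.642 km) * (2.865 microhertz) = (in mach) 1.382e-05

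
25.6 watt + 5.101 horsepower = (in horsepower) 5.135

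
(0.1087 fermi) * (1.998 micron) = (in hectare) 2.172e-26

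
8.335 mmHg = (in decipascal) 1.111e+04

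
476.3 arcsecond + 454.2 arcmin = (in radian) 0.1344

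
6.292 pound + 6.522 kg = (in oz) 330.7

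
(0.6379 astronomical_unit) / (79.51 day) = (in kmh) 5.001e+04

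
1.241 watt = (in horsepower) 0.001664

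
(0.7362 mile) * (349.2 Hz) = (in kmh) 1.489e+06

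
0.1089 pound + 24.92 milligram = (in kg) 0.04942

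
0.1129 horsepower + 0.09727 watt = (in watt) 84.29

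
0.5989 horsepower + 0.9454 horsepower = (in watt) 1152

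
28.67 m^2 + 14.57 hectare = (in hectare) 14.57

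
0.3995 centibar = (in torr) 2.996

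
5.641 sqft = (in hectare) 5.241e-05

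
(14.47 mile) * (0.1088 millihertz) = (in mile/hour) 5.668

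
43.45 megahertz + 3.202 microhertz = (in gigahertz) 0.04345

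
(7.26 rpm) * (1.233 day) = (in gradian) 5.156e+06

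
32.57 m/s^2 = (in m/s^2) 32.57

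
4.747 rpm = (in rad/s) 0.4971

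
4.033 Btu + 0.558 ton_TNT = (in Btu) 2.213e+06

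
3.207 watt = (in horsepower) 0.004301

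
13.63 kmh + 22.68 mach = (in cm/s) 7.726e+05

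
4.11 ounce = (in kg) 0.1165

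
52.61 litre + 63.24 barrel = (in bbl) 63.57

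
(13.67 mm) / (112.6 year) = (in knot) 7.483e-12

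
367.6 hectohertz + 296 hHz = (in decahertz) 6636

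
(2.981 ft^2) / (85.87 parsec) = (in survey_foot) 3.429e-19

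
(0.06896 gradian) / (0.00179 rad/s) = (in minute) 0.01009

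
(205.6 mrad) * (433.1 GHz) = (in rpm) 8.503e+11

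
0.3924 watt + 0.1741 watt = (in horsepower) 0.0007597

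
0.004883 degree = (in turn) 1.356e-05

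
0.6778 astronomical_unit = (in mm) 1.014e+14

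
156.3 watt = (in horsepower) 0.2096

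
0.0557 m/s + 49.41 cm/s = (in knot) 1.069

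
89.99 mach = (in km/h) 1.103e+05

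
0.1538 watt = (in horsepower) 0.0002062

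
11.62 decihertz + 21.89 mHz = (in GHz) 1.184e-09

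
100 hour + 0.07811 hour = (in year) 0.01142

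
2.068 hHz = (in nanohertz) 2.068e+11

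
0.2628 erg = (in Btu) 2.491e-11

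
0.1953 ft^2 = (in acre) 4.483e-06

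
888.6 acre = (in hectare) 359.6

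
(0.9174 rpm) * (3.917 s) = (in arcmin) 1294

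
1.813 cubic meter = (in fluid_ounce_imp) 6.381e+04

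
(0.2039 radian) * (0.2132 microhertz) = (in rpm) 4.151e-07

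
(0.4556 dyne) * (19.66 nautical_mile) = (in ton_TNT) 3.965e-11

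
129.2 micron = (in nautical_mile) 6.976e-08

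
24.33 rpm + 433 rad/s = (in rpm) 4159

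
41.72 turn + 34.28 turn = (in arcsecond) 9.85e+07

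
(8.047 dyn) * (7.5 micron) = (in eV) 3.767e+09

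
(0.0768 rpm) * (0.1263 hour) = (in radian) 3.657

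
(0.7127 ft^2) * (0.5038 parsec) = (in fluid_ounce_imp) 3.623e+19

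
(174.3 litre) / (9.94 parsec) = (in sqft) 6.117e-18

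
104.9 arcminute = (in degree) 1.748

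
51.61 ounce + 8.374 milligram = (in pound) 3.226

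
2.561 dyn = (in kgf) 2.611e-06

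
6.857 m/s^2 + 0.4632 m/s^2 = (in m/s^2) 7.32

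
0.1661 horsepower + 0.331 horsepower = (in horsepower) 0.4971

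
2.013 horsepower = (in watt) 1501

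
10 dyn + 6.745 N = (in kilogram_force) 0.6878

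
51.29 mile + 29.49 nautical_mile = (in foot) 4.5e+05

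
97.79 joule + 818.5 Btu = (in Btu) 818.6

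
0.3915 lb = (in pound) 0.3915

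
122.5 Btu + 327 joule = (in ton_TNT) 3.097e-05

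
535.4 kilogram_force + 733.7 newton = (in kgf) 610.2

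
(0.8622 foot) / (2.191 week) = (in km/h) 7.14e-07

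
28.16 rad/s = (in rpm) 268.9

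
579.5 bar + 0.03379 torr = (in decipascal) 5.795e+08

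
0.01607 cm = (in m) 0.0001607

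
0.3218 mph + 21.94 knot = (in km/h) 41.15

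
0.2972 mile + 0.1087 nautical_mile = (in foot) 2230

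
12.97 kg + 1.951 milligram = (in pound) 28.59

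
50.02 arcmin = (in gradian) 0.9263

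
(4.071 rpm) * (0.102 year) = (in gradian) 8.73e+07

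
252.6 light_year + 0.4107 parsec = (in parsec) 77.86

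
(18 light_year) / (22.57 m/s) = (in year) 2.393e+08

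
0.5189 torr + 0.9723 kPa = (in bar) 0.01041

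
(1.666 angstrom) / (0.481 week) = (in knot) 1.113e-15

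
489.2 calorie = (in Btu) 1.94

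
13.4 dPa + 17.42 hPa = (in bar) 0.01743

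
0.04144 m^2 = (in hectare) 4.144e-06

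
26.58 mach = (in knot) 1.759e+04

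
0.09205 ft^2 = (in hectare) 8.552e-07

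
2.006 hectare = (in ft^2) 2.159e+05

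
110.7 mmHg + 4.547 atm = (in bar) 4.755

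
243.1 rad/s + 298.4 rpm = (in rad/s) 274.3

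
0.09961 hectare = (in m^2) 996.1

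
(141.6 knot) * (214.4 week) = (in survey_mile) 5.869e+06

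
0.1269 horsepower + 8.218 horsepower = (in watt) 6223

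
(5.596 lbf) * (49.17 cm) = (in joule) 12.24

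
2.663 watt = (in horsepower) 0.003571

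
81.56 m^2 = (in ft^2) 877.9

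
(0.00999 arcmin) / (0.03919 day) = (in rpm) 8.195e-09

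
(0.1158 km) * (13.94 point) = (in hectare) 5.695e-05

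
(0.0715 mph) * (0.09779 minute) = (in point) 531.6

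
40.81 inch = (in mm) 1037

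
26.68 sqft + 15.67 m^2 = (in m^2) 18.15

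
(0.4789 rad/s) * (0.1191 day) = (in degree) 2.824e+05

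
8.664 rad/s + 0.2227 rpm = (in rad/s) 8.687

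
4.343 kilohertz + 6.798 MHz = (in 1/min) 4.081e+08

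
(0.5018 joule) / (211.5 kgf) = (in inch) 0.009525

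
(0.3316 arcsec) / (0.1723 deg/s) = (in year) 1.695e-11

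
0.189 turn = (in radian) 1.188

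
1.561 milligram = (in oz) 5.506e-05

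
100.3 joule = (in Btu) 0.09507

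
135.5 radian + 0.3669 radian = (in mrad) 1.359e+05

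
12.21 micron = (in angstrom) 1.221e+05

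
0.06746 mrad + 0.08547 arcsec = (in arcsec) 14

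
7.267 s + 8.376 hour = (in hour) 8.378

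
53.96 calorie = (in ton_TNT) 5.396e-08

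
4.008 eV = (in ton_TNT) 1.535e-28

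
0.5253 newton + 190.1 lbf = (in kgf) 86.28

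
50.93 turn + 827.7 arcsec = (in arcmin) 1.1e+06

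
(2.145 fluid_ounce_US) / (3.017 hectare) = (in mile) 1.306e-12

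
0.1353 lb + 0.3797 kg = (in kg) 0.4411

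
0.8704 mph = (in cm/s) 38.91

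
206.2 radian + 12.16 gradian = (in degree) 1.183e+04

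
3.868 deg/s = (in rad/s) 0.06751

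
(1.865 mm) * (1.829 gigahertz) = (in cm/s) 3.411e+08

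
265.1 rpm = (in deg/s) 1591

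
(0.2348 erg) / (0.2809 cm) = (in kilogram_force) 8.524e-07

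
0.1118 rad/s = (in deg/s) 6.406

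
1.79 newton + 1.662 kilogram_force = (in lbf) 4.066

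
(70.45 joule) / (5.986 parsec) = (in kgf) 3.889e-17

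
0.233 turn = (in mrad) 1464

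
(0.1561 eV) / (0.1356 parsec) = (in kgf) 6.095e-37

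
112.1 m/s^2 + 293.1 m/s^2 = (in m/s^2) 405.2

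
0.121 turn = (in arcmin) 2614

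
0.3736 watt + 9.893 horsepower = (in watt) 7378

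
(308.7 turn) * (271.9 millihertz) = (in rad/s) 527.4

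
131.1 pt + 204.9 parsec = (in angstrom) 6.323e+28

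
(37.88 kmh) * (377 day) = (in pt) 9.715e+11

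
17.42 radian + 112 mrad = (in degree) 1005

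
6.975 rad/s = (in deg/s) 399.6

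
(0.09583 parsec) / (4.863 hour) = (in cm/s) 1.689e+13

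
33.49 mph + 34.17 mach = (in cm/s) 1.165e+06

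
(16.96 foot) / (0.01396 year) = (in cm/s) 0.001174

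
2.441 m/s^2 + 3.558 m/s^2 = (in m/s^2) 5.999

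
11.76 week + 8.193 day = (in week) 12.93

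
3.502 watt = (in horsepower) 0.004696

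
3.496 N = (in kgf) 0.3565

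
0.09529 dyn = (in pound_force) 2.142e-07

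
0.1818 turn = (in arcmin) 3927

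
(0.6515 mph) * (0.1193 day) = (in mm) 3.002e+06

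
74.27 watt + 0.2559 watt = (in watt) 74.53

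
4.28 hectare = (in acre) 10.58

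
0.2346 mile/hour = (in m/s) 0.1049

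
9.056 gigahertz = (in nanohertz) 9.056e+18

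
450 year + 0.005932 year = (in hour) 3.942e+06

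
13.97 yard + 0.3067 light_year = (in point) 8.225e+18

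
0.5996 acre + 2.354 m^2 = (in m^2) 2429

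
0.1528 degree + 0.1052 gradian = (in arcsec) 890.9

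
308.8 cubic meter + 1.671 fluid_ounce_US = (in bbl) 1942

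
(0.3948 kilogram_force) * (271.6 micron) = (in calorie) 0.0002513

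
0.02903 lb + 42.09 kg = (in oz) 1485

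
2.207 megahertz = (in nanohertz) 2.207e+15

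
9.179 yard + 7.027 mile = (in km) 11.32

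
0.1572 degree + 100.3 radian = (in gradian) 6385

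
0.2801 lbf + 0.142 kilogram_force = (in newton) 2.638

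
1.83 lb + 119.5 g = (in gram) 949.6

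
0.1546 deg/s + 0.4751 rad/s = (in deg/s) 27.38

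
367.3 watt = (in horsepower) 0.4926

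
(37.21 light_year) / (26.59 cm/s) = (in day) 1.532e+13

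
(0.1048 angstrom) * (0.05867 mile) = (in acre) 2.445e-13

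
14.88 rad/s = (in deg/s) 852.6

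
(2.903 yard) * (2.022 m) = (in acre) 0.001326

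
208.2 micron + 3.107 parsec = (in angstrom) 9.587e+26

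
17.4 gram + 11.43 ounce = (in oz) 12.04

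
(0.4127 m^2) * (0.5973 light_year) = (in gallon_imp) 5.13e+17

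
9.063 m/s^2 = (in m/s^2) 9.063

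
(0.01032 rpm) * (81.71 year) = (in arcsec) 5.744e+11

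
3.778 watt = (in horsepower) 0.005066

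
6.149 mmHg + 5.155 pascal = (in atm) 0.008142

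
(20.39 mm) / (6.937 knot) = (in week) 9.447e-09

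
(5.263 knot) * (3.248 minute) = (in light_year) 5.577e-14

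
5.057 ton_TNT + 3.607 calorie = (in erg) 2.116e+17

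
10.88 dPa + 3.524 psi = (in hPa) 243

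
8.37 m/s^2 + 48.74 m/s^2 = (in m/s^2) 57.11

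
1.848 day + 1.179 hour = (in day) 1.897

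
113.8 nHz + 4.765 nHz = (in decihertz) 1.186e-06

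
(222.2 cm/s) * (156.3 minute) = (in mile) 12.95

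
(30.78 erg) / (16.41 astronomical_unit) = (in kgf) 1.279e-19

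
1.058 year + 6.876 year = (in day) 2896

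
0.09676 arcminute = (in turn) 4.48e-06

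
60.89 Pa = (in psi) 0.008831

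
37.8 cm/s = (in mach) 0.00111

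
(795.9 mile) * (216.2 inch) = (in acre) 1738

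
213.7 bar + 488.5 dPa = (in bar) 213.7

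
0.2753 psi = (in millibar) 18.98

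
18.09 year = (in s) 5.705e+08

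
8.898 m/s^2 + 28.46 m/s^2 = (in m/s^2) 37.36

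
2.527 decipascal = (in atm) 2.494e-06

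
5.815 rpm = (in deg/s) 34.89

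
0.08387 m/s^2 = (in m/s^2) 0.08387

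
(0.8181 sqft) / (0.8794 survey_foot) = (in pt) 803.8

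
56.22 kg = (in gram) 5.622e+04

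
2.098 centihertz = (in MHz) 2.098e-08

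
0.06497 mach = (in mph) 49.49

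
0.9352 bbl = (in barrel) 0.9352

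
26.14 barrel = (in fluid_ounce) 1.405e+05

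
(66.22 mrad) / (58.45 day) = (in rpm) 1.252e-07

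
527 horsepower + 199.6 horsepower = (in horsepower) 726.6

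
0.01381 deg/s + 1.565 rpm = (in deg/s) 9.404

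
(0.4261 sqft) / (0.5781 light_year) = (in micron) 7.238e-12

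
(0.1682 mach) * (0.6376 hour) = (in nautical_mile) 70.98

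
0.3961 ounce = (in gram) 11.23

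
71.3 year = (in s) 2.249e+09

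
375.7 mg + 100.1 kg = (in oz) 3531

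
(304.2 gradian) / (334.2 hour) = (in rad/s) 3.972e-06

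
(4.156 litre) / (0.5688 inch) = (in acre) 7.108e-05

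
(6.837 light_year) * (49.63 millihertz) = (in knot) 6.24e+15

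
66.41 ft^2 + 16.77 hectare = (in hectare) 16.77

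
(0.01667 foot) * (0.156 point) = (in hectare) 2.796e-11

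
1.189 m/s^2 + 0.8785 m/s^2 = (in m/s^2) 2.067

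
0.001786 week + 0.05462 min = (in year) 3.436e-05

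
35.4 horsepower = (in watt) 2.64e+04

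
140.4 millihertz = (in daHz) 0.01404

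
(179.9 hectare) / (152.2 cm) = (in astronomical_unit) 7.901e-06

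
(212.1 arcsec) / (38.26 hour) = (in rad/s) 7.466e-09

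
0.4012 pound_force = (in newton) 1.785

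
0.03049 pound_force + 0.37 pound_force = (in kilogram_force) 0.1817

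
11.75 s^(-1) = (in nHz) 1.175e+10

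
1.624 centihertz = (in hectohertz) 0.0001624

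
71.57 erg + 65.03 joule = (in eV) 4.059e+20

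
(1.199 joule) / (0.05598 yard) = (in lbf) 5.266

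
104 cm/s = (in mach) 0.003054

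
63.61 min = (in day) 0.04417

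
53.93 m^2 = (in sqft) 580.5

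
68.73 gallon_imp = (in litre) 312.5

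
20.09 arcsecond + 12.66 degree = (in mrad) 221.1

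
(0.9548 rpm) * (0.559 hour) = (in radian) 201.2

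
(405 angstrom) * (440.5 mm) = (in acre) 4.408e-12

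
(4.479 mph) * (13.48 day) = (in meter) 2.332e+06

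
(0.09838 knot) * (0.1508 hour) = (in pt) 7.788e+04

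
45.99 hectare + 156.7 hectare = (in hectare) 202.7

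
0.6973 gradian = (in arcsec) 2259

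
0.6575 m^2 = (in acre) 0.0001625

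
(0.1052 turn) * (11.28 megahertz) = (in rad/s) 7.456e+06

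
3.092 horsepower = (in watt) 2306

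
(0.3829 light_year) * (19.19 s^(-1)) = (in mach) 2.042e+14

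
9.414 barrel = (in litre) 1497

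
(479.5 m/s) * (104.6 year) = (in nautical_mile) 8.541e+08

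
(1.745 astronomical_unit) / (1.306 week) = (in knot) 6.424e+05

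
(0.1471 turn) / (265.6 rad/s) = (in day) 4.028e-08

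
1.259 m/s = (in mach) 0.003698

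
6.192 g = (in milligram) 6192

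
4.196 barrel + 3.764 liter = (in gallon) 177.2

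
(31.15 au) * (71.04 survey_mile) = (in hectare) 5.328e+13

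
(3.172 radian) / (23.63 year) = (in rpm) 4.065e-08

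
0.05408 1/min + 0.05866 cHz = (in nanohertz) 1.488e+06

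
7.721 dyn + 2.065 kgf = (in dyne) 2.025e+06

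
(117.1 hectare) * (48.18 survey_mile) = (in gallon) 2.399e+13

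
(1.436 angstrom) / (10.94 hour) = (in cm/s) 3.646e-13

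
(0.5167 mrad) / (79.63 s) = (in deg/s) 0.0003718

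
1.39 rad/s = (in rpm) 13.27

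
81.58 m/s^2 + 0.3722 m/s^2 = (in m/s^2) 81.95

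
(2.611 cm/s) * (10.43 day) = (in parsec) 7.625e-13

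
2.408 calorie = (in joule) 10.08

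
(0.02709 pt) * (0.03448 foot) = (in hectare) 1.004e-11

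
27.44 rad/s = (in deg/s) 1572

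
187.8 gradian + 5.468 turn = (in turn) 5.938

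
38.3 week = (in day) 268.1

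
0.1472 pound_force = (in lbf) 0.1472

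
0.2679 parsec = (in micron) 8.267e+21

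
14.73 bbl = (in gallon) 618.7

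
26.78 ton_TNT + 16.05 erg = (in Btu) 1.062e+08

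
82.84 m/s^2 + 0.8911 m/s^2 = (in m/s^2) 83.73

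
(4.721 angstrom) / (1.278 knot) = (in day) 8.311e-15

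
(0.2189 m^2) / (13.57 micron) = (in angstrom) 1.613e+14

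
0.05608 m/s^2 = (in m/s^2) 0.05608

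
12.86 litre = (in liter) 12.86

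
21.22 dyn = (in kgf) 2.164e-05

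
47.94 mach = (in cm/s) 1.632e+06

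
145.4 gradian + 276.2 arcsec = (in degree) 130.9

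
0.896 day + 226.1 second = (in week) 0.1284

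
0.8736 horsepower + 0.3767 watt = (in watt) 651.8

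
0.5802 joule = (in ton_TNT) 1.387e-10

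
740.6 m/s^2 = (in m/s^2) 740.6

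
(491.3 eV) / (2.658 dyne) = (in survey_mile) 1.84e-15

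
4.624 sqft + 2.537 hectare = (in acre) 6.269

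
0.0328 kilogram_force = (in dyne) 3.217e+04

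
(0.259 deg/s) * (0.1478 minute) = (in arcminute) 137.8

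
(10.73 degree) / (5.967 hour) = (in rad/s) 8.718e-06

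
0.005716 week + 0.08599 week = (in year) 0.001759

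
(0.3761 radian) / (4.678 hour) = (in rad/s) 2.233e-05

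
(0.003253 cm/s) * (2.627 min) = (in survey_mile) 3.186e-06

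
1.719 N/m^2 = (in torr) 0.01289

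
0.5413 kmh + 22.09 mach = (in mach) 22.09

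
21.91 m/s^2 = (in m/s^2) 21.91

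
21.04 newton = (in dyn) 2.104e+06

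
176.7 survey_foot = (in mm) 5.386e+04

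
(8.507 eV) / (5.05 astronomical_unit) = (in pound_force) 4.056e-31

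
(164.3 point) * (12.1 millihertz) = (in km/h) 0.002525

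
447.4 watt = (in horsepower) 0.6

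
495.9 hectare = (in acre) 1225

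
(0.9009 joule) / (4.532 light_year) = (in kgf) 2.143e-18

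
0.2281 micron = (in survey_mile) 1.417e-10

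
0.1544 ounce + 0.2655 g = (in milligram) 4643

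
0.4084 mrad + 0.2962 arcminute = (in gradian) 0.03148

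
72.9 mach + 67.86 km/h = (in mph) 5.557e+04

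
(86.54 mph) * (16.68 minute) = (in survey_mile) 24.06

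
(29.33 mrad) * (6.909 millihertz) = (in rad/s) 0.0002026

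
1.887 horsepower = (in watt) 1407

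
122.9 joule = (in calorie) 29.37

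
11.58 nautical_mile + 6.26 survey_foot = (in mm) 2.145e+07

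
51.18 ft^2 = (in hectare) 0.0004755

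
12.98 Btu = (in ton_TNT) 3.273e-06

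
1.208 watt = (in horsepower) 0.00162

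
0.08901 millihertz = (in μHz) 89.01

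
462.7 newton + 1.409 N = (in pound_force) 104.3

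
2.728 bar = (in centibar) 272.8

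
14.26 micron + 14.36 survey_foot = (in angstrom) 4.377e+10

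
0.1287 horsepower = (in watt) 95.97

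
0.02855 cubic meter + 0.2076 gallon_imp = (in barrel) 0.1855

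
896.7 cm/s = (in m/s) 8.967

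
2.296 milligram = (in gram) 0.002296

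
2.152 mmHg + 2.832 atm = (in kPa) 287.2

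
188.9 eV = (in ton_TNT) 7.234e-27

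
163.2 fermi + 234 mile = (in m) 3.766e+05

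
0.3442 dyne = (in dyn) 0.3442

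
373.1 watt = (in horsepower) 0.5003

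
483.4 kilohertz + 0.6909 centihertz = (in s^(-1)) 4.834e+05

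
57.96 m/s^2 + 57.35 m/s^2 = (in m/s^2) 115.3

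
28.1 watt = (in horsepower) 0.03768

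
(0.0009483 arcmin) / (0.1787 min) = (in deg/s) 1.474e-06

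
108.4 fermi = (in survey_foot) 3.556e-13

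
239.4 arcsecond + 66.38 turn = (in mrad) 4.171e+05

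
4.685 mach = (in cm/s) 1.595e+05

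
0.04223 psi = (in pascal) 291.2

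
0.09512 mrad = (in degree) 0.00545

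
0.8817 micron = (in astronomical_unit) 5.894e-18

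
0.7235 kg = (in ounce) 25.52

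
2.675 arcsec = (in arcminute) 0.04458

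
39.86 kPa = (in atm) 0.3934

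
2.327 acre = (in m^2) 9417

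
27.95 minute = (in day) 0.01941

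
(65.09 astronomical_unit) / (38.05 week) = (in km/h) 1.523e+06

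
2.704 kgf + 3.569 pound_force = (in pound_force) 9.53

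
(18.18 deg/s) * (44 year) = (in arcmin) 1.514e+12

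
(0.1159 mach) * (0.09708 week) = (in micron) 2.317e+12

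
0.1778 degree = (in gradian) 0.1976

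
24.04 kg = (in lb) 53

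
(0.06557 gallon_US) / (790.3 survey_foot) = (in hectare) 1.03e-10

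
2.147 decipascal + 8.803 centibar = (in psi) 1.277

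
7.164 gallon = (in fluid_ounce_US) 917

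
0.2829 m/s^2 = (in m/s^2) 0.2829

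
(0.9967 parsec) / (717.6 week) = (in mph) 1.585e+08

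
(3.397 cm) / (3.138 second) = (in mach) 3.179e-05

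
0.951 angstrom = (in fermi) 9.51e+04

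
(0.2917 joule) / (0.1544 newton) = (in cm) 188.9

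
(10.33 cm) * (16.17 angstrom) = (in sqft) 1.798e-09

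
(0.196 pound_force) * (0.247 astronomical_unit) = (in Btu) 3.053e+07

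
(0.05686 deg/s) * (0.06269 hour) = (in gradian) 14.26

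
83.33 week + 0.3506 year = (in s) 6.145e+07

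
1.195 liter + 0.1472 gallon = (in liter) 1.752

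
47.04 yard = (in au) 2.875e-10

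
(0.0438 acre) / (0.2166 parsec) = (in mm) 2.652e-11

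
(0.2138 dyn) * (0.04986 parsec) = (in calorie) 7.862e+08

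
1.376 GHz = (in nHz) 1.376e+18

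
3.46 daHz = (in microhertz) 3.46e+07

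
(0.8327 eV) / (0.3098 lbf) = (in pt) 2.744e-16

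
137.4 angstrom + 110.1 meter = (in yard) 120.4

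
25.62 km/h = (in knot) 13.83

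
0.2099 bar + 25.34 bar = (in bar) 25.55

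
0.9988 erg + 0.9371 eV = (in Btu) 9.467e-11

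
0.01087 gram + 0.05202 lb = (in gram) 23.61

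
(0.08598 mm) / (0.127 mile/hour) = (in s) 0.001514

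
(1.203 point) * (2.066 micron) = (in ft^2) 9.438e-09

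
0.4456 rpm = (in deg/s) 2.674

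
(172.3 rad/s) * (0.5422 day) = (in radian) 8.072e+06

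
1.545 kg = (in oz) 54.5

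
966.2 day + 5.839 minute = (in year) 2.647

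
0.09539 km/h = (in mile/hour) 0.05927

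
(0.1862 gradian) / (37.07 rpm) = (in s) 0.0007534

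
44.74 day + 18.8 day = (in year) 0.1741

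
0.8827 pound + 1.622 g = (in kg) 0.402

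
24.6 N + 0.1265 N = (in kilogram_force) 2.521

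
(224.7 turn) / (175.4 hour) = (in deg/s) 0.1281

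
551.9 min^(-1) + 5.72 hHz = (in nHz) 5.812e+11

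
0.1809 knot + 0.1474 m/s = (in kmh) 0.8657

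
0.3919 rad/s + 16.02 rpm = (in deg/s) 118.6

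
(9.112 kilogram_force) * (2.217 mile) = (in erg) 3.188e+12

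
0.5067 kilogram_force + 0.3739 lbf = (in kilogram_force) 0.6763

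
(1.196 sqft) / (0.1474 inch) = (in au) 1.984e-10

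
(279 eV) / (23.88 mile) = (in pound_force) 2.615e-22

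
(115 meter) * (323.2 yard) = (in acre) 8.398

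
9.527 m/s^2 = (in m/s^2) 9.527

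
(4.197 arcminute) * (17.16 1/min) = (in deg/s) 0.02001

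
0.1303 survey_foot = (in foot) 0.1303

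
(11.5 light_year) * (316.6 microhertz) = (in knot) 6.696e+13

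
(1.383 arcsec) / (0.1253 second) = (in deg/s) 0.003066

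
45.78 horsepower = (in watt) 3.414e+04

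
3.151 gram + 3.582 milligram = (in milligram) 3155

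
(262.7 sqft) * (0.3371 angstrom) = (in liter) 8.227e-07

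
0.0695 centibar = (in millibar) 0.695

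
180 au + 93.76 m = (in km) 2.693e+10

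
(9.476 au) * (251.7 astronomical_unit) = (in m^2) 5.338e+25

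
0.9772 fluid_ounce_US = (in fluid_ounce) 0.9772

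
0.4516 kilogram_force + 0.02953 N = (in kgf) 0.4546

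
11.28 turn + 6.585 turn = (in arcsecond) 2.315e+07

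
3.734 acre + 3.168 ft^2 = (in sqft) 1.627e+05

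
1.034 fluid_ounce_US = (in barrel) 0.0001923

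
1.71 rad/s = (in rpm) 16.33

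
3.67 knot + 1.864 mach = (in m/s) 636.6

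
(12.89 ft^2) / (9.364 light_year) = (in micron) 1.352e-11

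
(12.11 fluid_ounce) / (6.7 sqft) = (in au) 3.846e-15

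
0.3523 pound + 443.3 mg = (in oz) 5.652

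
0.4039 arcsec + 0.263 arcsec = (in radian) 3.233e-06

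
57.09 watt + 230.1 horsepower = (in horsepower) 230.2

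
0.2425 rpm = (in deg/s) 1.455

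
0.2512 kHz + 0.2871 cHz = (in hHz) 2.512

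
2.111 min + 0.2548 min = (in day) 0.001643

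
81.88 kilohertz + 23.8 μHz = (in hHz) 818.8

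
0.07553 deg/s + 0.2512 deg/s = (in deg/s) 0.3267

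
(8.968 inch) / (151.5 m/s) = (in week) 2.486e-09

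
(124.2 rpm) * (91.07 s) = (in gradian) 7.541e+04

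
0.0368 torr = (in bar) 4.906e-05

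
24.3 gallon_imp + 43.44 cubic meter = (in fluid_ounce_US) 1.473e+06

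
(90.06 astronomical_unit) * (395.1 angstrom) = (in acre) 131.5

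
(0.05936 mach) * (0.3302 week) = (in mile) 2508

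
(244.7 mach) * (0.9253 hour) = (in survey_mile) 1.725e+05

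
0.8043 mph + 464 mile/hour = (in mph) 464.8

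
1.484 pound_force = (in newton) 6.601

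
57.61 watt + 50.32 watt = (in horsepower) 0.1447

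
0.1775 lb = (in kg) 0.08051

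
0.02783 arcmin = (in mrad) 0.008095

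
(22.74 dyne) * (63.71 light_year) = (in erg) 1.371e+21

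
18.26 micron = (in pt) 0.05176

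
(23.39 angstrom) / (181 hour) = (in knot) 6.978e-15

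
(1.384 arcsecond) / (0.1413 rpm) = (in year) 1.438e-11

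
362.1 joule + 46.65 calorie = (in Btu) 0.5282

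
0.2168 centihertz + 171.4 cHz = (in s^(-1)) 1.716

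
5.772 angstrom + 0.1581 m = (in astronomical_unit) 1.057e-12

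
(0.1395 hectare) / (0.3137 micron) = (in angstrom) 4.447e+19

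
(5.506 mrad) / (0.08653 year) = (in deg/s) 1.156e-07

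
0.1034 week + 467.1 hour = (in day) 20.19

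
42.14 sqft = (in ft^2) 42.14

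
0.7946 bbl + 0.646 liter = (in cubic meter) 0.127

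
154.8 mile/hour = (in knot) 134.5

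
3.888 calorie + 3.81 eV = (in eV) 1.015e+20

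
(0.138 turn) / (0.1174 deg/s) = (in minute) 7.053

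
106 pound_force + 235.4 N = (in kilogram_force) 72.08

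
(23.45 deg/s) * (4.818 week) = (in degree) 6.833e+07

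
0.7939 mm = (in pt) 2.25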